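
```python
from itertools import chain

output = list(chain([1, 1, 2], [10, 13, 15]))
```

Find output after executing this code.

Step 1: chain() concatenates iterables: [1, 1, 2] + [10, 13, 15].
Therefore output = [1, 1, 2, 10, 13, 15].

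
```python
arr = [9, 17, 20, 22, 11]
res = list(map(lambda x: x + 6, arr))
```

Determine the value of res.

Step 1: Apply lambda x: x + 6 to each element:
  9 -> 15
  17 -> 23
  20 -> 26
  22 -> 28
  11 -> 17
Therefore res = [15, 23, 26, 28, 17].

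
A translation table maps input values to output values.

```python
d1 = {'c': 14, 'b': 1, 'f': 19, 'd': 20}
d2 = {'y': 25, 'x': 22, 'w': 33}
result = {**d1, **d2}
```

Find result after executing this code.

Step 1: Merge d1 and d2 (d2 values override on key conflicts).
Step 2: d1 has keys ['c', 'b', 'f', 'd'], d2 has keys ['y', 'x', 'w'].
Therefore result = {'c': 14, 'b': 1, 'f': 19, 'd': 20, 'y': 25, 'x': 22, 'w': 33}.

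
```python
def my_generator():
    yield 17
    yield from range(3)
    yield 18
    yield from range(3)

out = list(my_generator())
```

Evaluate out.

Step 1: Trace yields in order:
  yield 17
  yield 0
  yield 1
  yield 2
  yield 18
  yield 0
  yield 1
  yield 2
Therefore out = [17, 0, 1, 2, 18, 0, 1, 2].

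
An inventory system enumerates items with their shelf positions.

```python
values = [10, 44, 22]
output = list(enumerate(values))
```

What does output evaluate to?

Step 1: enumerate pairs each element with its index:
  (0, 10)
  (1, 44)
  (2, 22)
Therefore output = [(0, 10), (1, 44), (2, 22)].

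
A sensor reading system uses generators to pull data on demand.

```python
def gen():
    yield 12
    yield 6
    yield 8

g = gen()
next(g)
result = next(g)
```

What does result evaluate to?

Step 1: gen() creates a generator.
Step 2: next(g) yields 12 (consumed and discarded).
Step 3: next(g) yields 6, assigned to result.
Therefore result = 6.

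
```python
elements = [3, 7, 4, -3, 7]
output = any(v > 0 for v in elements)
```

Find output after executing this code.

Step 1: Check v > 0 for each element in [3, 7, 4, -3, 7]:
  3 > 0: True
  7 > 0: True
  4 > 0: True
  -3 > 0: False
  7 > 0: True
Step 2: any() returns True.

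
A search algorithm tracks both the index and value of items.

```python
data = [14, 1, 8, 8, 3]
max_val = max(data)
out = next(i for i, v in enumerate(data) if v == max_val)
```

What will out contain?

Step 1: max([14, 1, 8, 8, 3]) = 14.
Step 2: Find first index where value == 14:
  Index 0: 14 == 14, found!
Therefore out = 0.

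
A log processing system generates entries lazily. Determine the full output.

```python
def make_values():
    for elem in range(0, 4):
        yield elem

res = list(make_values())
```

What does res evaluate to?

Step 1: The generator yields each value from range(0, 4).
Step 2: list() consumes all yields: [0, 1, 2, 3].
Therefore res = [0, 1, 2, 3].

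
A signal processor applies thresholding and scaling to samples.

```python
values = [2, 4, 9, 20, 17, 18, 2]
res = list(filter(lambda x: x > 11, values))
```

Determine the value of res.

Step 1: Filter elements > 11:
  2: removed
  4: removed
  9: removed
  20: kept
  17: kept
  18: kept
  2: removed
Therefore res = [20, 17, 18].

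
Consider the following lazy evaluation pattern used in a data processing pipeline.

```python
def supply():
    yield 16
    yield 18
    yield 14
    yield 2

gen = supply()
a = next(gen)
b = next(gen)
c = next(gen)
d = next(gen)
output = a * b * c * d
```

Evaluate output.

Step 1: Create generator and consume all values:
  a = next(gen) = 16
  b = next(gen) = 18
  c = next(gen) = 14
  d = next(gen) = 2
Step 2: output = 16 * 18 * 14 * 2 = 8064.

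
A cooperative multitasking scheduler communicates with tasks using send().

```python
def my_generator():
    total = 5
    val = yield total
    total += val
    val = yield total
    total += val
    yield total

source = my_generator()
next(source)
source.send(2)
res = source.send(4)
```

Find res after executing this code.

Step 1: next() -> yield total=5.
Step 2: send(2) -> val=2, total = 5+2 = 7, yield 7.
Step 3: send(4) -> val=4, total = 7+4 = 11, yield 11.
Therefore res = 11.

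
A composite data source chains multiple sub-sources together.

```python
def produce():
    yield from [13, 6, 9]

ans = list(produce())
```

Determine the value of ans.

Step 1: yield from delegates to the iterable, yielding each element.
Step 2: Collected values: [13, 6, 9].
Therefore ans = [13, 6, 9].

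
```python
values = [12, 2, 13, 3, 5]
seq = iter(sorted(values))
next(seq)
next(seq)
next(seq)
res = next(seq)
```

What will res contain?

Step 1: sorted([12, 2, 13, 3, 5]) = [2, 3, 5, 12, 13].
Step 2: Create iterator and skip 3 elements.
Step 3: next() returns 12.
Therefore res = 12.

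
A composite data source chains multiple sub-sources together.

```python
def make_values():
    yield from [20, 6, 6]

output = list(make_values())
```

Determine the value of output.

Step 1: yield from delegates to the iterable, yielding each element.
Step 2: Collected values: [20, 6, 6].
Therefore output = [20, 6, 6].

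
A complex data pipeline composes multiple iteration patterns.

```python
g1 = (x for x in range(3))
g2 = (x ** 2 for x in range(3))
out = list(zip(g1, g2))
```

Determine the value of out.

Step 1: g1 produces [0, 1, 2].
Step 2: g2 produces [0, 1, 4].
Step 3: zip pairs them: [(0, 0), (1, 1), (2, 4)].
Therefore out = [(0, 0), (1, 1), (2, 4)].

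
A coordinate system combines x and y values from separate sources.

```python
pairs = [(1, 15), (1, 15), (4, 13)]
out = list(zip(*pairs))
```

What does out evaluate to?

Step 1: zip(*pairs) transposes: unzips [(1, 15), (1, 15), (4, 13)] into separate sequences.
Step 2: First elements: (1, 1, 4), second elements: (15, 15, 13).
Therefore out = [(1, 1, 4), (15, 15, 13)].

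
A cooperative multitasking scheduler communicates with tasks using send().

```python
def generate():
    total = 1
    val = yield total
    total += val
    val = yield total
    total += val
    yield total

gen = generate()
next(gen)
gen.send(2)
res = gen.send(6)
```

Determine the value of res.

Step 1: next() -> yield total=1.
Step 2: send(2) -> val=2, total = 1+2 = 3, yield 3.
Step 3: send(6) -> val=6, total = 3+6 = 9, yield 9.
Therefore res = 9.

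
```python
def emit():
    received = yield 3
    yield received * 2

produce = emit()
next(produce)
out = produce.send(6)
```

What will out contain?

Step 1: next(produce) advances to first yield, producing 3.
Step 2: send(6) resumes, received = 6.
Step 3: yield received * 2 = 6 * 2 = 12.
Therefore out = 12.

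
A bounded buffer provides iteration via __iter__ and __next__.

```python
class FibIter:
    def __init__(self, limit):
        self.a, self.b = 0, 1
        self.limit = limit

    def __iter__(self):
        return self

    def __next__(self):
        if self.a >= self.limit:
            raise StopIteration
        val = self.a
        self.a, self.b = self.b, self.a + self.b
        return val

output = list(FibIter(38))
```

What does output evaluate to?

Step 1: Fibonacci-like sequence (a=0, b=1) until >= 38:
  Yield 0, then a,b = 1,1
  Yield 1, then a,b = 1,2
  Yield 1, then a,b = 2,3
  Yield 2, then a,b = 3,5
  Yield 3, then a,b = 5,8
  Yield 5, then a,b = 8,13
  Yield 8, then a,b = 13,21
  Yield 13, then a,b = 21,34
  Yield 21, then a,b = 34,55
  Yield 34, then a,b = 55,89
Step 2: 55 >= 38, stop.
Therefore output = [0, 1, 1, 2, 3, 5, 8, 13, 21, 34].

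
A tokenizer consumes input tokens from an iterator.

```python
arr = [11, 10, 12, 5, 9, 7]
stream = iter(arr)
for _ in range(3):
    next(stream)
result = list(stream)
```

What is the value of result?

Step 1: Create iterator over [11, 10, 12, 5, 9, 7].
Step 2: Advance 3 positions (consuming [11, 10, 12]).
Step 3: list() collects remaining elements: [5, 9, 7].
Therefore result = [5, 9, 7].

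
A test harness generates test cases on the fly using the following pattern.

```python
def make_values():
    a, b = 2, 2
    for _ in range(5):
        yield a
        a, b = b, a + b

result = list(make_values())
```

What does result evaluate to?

Step 1: Fibonacci-like sequence starting with a=2, b=2:
  Iteration 1: yield a=2, then a,b = 2,4
  Iteration 2: yield a=2, then a,b = 4,6
  Iteration 3: yield a=4, then a,b = 6,10
  Iteration 4: yield a=6, then a,b = 10,16
  Iteration 5: yield a=10, then a,b = 16,26
Therefore result = [2, 2, 4, 6, 10].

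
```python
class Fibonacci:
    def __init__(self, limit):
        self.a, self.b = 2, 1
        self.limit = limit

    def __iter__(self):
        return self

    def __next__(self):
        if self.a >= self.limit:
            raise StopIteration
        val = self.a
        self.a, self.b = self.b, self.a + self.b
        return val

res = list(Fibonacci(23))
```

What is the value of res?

Step 1: Fibonacci-like sequence (a=2, b=1) until >= 23:
  Yield 2, then a,b = 1,3
  Yield 1, then a,b = 3,4
  Yield 3, then a,b = 4,7
  Yield 4, then a,b = 7,11
  Yield 7, then a,b = 11,18
  Yield 11, then a,b = 18,29
  Yield 18, then a,b = 29,47
Step 2: 29 >= 23, stop.
Therefore res = [2, 1, 3, 4, 7, 11, 18].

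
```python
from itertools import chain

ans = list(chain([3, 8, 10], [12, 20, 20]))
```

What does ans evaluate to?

Step 1: chain() concatenates iterables: [3, 8, 10] + [12, 20, 20].
Therefore ans = [3, 8, 10, 12, 20, 20].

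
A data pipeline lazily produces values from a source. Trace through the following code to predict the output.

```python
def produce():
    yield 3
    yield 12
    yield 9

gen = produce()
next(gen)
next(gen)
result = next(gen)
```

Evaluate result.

Step 1: produce() creates a generator.
Step 2: next(gen) yields 3 (consumed and discarded).
Step 3: next(gen) yields 12 (consumed and discarded).
Step 4: next(gen) yields 9, assigned to result.
Therefore result = 9.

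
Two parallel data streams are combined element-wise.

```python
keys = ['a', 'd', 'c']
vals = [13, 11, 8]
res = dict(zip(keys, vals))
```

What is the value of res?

Step 1: zip pairs keys with values:
  'a' -> 13
  'd' -> 11
  'c' -> 8
Therefore res = {'a': 13, 'd': 11, 'c': 8}.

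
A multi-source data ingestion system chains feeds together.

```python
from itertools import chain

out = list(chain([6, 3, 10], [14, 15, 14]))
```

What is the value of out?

Step 1: chain() concatenates iterables: [6, 3, 10] + [14, 15, 14].
Therefore out = [6, 3, 10, 14, 15, 14].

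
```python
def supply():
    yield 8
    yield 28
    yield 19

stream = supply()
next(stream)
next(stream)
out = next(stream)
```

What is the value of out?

Step 1: supply() creates a generator.
Step 2: next(stream) yields 8 (consumed and discarded).
Step 3: next(stream) yields 28 (consumed and discarded).
Step 4: next(stream) yields 19, assigned to out.
Therefore out = 19.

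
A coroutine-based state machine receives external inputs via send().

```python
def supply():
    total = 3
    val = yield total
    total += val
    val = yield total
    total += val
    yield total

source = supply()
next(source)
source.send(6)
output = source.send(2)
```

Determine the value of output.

Step 1: next() -> yield total=3.
Step 2: send(6) -> val=6, total = 3+6 = 9, yield 9.
Step 3: send(2) -> val=2, total = 9+2 = 11, yield 11.
Therefore output = 11.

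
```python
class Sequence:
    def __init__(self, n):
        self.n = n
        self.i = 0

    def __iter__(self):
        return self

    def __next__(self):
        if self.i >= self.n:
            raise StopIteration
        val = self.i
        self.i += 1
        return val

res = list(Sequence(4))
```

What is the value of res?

Step 1: Sequence(4) creates an iterator counting 0 to 3.
Step 2: list() consumes all values: [0, 1, 2, 3].
Therefore res = [0, 1, 2, 3].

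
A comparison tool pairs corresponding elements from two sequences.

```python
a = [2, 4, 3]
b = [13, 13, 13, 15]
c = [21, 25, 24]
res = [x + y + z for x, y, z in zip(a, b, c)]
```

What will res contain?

Step 1: zip three lists (truncates to shortest, len=3):
  2 + 13 + 21 = 36
  4 + 13 + 25 = 42
  3 + 13 + 24 = 40
Therefore res = [36, 42, 40].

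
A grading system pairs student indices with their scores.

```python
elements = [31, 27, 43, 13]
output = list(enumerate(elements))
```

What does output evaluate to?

Step 1: enumerate pairs each element with its index:
  (0, 31)
  (1, 27)
  (2, 43)
  (3, 13)
Therefore output = [(0, 31), (1, 27), (2, 43), (3, 13)].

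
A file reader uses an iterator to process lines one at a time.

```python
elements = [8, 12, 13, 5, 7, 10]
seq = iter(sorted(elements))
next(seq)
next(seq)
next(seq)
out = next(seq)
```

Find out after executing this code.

Step 1: sorted([8, 12, 13, 5, 7, 10]) = [5, 7, 8, 10, 12, 13].
Step 2: Create iterator and skip 3 elements.
Step 3: next() returns 10.
Therefore out = 10.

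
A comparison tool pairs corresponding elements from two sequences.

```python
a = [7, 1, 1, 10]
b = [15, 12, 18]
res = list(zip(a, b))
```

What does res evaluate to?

Step 1: zip stops at shortest (len(a)=4, len(b)=3):
  Index 0: (7, 15)
  Index 1: (1, 12)
  Index 2: (1, 18)
Step 2: Last element of a (10) has no pair, dropped.
Therefore res = [(7, 15), (1, 12), (1, 18)].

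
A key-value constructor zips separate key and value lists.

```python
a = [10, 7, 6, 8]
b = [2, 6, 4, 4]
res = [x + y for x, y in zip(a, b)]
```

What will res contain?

Step 1: Add corresponding elements:
  10 + 2 = 12
  7 + 6 = 13
  6 + 4 = 10
  8 + 4 = 12
Therefore res = [12, 13, 10, 12].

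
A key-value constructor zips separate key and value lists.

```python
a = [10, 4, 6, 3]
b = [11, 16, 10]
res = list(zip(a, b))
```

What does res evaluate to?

Step 1: zip stops at shortest (len(a)=4, len(b)=3):
  Index 0: (10, 11)
  Index 1: (4, 16)
  Index 2: (6, 10)
Step 2: Last element of a (3) has no pair, dropped.
Therefore res = [(10, 11), (4, 16), (6, 10)].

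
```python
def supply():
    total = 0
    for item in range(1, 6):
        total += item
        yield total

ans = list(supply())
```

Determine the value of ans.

Step 1: Generator accumulates running sum:
  item=1: total = 1, yield 1
  item=2: total = 3, yield 3
  item=3: total = 6, yield 6
  item=4: total = 10, yield 10
  item=5: total = 15, yield 15
Therefore ans = [1, 3, 6, 10, 15].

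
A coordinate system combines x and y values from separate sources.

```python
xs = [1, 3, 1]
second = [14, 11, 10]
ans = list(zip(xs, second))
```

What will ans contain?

Step 1: zip pairs elements at same index:
  Index 0: (1, 14)
  Index 1: (3, 11)
  Index 2: (1, 10)
Therefore ans = [(1, 14), (3, 11), (1, 10)].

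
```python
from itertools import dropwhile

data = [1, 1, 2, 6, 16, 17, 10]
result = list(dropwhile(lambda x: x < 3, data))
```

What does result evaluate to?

Step 1: dropwhile drops elements while < 3:
  1 < 3: dropped
  1 < 3: dropped
  2 < 3: dropped
  6: kept (dropping stopped)
Step 2: Remaining elements kept regardless of condition.
Therefore result = [6, 16, 17, 10].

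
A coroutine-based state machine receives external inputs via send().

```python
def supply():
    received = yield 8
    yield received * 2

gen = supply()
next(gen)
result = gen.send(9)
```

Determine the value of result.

Step 1: next(gen) advances to first yield, producing 8.
Step 2: send(9) resumes, received = 9.
Step 3: yield received * 2 = 9 * 2 = 18.
Therefore result = 18.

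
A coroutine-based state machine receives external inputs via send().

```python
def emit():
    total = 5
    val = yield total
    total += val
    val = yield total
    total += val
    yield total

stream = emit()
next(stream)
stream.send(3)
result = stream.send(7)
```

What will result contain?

Step 1: next() -> yield total=5.
Step 2: send(3) -> val=3, total = 5+3 = 8, yield 8.
Step 3: send(7) -> val=7, total = 8+7 = 15, yield 15.
Therefore result = 15.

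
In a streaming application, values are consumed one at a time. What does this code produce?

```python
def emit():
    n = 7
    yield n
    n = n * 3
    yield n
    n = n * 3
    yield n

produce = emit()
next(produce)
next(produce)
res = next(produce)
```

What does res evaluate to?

Step 1: Trace through generator execution:
  Yield 1: n starts at 7, yield 7
  Yield 2: n = 7 * 3 = 21, yield 21
  Yield 3: n = 21 * 3 = 63, yield 63
Step 2: First next() gets 7, second next() gets the second value, third next() yields 63.
Therefore res = 63.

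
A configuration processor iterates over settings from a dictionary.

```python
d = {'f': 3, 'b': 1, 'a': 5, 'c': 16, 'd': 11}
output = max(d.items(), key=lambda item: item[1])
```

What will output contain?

Step 1: Find item with maximum value:
  ('f', 3)
  ('b', 1)
  ('a', 5)
  ('c', 16)
  ('d', 11)
Step 2: Maximum value is 16 at key 'c'.
Therefore output = ('c', 16).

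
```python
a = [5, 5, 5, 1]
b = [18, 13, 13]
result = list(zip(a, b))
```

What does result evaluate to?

Step 1: zip stops at shortest (len(a)=4, len(b)=3):
  Index 0: (5, 18)
  Index 1: (5, 13)
  Index 2: (5, 13)
Step 2: Last element of a (1) has no pair, dropped.
Therefore result = [(5, 18), (5, 13), (5, 13)].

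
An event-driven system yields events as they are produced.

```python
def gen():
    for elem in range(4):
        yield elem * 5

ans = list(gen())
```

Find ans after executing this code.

Step 1: For each elem in range(4), yield elem * 5:
  elem=0: yield 0 * 5 = 0
  elem=1: yield 1 * 5 = 5
  elem=2: yield 2 * 5 = 10
  elem=3: yield 3 * 5 = 15
Therefore ans = [0, 5, 10, 15].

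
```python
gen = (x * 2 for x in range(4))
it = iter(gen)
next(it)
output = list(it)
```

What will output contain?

Step 1: Generator produces [0, 2, 4, 6].
Step 2: next(it) consumes first element (0).
Step 3: list(it) collects remaining: [2, 4, 6].
Therefore output = [2, 4, 6].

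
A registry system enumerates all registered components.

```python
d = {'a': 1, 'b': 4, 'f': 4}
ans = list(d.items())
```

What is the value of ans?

Step 1: d.items() returns (key, value) pairs in insertion order.
Therefore ans = [('a', 1), ('b', 4), ('f', 4)].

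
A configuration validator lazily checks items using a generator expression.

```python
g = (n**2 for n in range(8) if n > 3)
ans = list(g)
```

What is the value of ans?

Step 1: For range(8), keep n > 3, then square:
  n=0: 0 <= 3, excluded
  n=1: 1 <= 3, excluded
  n=2: 2 <= 3, excluded
  n=3: 3 <= 3, excluded
  n=4: 4 > 3, yield 4**2 = 16
  n=5: 5 > 3, yield 5**2 = 25
  n=6: 6 > 3, yield 6**2 = 36
  n=7: 7 > 3, yield 7**2 = 49
Therefore ans = [16, 25, 36, 49].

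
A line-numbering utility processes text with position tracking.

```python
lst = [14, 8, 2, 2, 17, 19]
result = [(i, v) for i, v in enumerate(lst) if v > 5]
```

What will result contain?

Step 1: Filter enumerate([14, 8, 2, 2, 17, 19]) keeping v > 5:
  (0, 14): 14 > 5, included
  (1, 8): 8 > 5, included
  (2, 2): 2 <= 5, excluded
  (3, 2): 2 <= 5, excluded
  (4, 17): 17 > 5, included
  (5, 19): 19 > 5, included
Therefore result = [(0, 14), (1, 8), (4, 17), (5, 19)].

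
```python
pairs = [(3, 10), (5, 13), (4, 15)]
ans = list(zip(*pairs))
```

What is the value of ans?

Step 1: zip(*pairs) transposes: unzips [(3, 10), (5, 13), (4, 15)] into separate sequences.
Step 2: First elements: (3, 5, 4), second elements: (10, 13, 15).
Therefore ans = [(3, 5, 4), (10, 13, 15)].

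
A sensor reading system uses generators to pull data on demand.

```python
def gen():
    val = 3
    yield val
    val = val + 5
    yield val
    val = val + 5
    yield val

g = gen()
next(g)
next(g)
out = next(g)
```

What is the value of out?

Step 1: Trace through generator execution:
  Yield 1: val starts at 3, yield 3
  Yield 2: val = 3 + 5 = 8, yield 8
  Yield 3: val = 8 + 5 = 13, yield 13
Step 2: First next() gets 3, second next() gets the second value, third next() yields 13.
Therefore out = 13.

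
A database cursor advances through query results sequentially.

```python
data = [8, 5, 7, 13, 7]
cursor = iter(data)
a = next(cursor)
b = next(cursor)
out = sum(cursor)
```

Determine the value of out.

Step 1: Create iterator over [8, 5, 7, 13, 7].
Step 2: a = next() = 8, b = next() = 5.
Step 3: sum() of remaining [7, 13, 7] = 27.
Therefore out = 27.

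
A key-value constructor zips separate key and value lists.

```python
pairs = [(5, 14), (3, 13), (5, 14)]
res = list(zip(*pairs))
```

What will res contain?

Step 1: zip(*pairs) transposes: unzips [(5, 14), (3, 13), (5, 14)] into separate sequences.
Step 2: First elements: (5, 3, 5), second elements: (14, 13, 14).
Therefore res = [(5, 3, 5), (14, 13, 14)].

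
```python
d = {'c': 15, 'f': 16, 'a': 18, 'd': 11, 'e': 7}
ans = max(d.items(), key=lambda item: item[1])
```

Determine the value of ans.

Step 1: Find item with maximum value:
  ('c', 15)
  ('f', 16)
  ('a', 18)
  ('d', 11)
  ('e', 7)
Step 2: Maximum value is 18 at key 'a'.
Therefore ans = ('a', 18).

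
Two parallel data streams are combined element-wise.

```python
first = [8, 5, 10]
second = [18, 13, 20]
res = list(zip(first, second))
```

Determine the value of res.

Step 1: zip pairs elements at same index:
  Index 0: (8, 18)
  Index 1: (5, 13)
  Index 2: (10, 20)
Therefore res = [(8, 18), (5, 13), (10, 20)].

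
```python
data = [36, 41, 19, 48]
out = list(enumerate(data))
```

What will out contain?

Step 1: enumerate pairs each element with its index:
  (0, 36)
  (1, 41)
  (2, 19)
  (3, 48)
Therefore out = [(0, 36), (1, 41), (2, 19), (3, 48)].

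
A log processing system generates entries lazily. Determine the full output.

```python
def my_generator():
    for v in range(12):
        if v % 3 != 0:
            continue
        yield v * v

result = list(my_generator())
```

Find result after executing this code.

Step 1: Only yield v**2 when v is divisible by 3:
  v=0: 0 % 3 == 0, yield 0**2 = 0
  v=3: 3 % 3 == 0, yield 3**2 = 9
  v=6: 6 % 3 == 0, yield 6**2 = 36
  v=9: 9 % 3 == 0, yield 9**2 = 81
Therefore result = [0, 9, 36, 81].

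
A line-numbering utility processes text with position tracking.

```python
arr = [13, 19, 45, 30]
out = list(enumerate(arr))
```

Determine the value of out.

Step 1: enumerate pairs each element with its index:
  (0, 13)
  (1, 19)
  (2, 45)
  (3, 30)
Therefore out = [(0, 13), (1, 19), (2, 45), (3, 30)].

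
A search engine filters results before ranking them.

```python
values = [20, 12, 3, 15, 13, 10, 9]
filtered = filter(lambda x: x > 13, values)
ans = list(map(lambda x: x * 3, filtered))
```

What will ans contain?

Step 1: Filter values for elements > 13:
  20: kept
  12: removed
  3: removed
  15: kept
  13: removed
  10: removed
  9: removed
Step 2: Map x * 3 on filtered [20, 15]:
  20 -> 60
  15 -> 45
Therefore ans = [60, 45].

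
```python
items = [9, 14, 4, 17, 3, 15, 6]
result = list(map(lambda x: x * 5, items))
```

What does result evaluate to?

Step 1: Apply lambda x: x * 5 to each element:
  9 -> 45
  14 -> 70
  4 -> 20
  17 -> 85
  3 -> 15
  15 -> 75
  6 -> 30
Therefore result = [45, 70, 20, 85, 15, 75, 30].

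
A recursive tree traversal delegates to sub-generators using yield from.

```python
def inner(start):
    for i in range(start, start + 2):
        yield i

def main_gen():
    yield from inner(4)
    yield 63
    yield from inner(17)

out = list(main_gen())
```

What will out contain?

Step 1: main_gen() delegates to inner(4):
  yield 4
  yield 5
Step 2: yield 63
Step 3: Delegates to inner(17):
  yield 17
  yield 18
Therefore out = [4, 5, 63, 17, 18].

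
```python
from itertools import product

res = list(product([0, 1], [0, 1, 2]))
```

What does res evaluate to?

Step 1: product([0, 1], [0, 1, 2]) gives all pairs:
  (0, 0)
  (0, 1)
  (0, 2)
  (1, 0)
  (1, 1)
  (1, 2)
Therefore res = [(0, 0), (0, 1), (0, 2), (1, 0), (1, 1), (1, 2)].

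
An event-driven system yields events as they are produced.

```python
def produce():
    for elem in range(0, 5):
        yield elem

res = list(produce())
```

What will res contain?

Step 1: The generator yields each value from range(0, 5).
Step 2: list() consumes all yields: [0, 1, 2, 3, 4].
Therefore res = [0, 1, 2, 3, 4].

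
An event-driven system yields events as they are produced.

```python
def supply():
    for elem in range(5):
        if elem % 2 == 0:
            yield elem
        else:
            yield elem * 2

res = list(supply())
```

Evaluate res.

Step 1: For each elem in range(5), yield elem if even, else elem*2:
  elem=0 (even): yield 0
  elem=1 (odd): yield 1*2 = 2
  elem=2 (even): yield 2
  elem=3 (odd): yield 3*2 = 6
  elem=4 (even): yield 4
Therefore res = [0, 2, 2, 6, 4].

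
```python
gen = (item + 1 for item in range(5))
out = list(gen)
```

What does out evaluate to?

Step 1: For each item in range(5), compute item+1:
  item=0: 0+1 = 1
  item=1: 1+1 = 2
  item=2: 2+1 = 3
  item=3: 3+1 = 4
  item=4: 4+1 = 5
Therefore out = [1, 2, 3, 4, 5].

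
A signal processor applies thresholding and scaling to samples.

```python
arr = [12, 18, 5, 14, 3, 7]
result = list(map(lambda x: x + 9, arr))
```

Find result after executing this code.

Step 1: Apply lambda x: x + 9 to each element:
  12 -> 21
  18 -> 27
  5 -> 14
  14 -> 23
  3 -> 12
  7 -> 16
Therefore result = [21, 27, 14, 23, 12, 16].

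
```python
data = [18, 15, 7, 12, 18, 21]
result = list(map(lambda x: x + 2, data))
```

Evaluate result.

Step 1: Apply lambda x: x + 2 to each element:
  18 -> 20
  15 -> 17
  7 -> 9
  12 -> 14
  18 -> 20
  21 -> 23
Therefore result = [20, 17, 9, 14, 20, 23].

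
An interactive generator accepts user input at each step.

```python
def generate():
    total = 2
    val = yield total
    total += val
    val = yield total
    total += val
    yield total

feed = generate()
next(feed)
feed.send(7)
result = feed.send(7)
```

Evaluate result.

Step 1: next() -> yield total=2.
Step 2: send(7) -> val=7, total = 2+7 = 9, yield 9.
Step 3: send(7) -> val=7, total = 9+7 = 16, yield 16.
Therefore result = 16.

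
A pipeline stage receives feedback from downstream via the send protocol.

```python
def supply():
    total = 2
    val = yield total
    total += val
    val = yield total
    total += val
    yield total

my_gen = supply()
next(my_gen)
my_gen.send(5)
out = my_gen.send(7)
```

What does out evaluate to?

Step 1: next() -> yield total=2.
Step 2: send(5) -> val=5, total = 2+5 = 7, yield 7.
Step 3: send(7) -> val=7, total = 7+7 = 14, yield 14.
Therefore out = 14.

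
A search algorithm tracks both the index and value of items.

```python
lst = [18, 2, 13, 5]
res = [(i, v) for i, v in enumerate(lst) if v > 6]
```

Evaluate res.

Step 1: Filter enumerate([18, 2, 13, 5]) keeping v > 6:
  (0, 18): 18 > 6, included
  (1, 2): 2 <= 6, excluded
  (2, 13): 13 > 6, included
  (3, 5): 5 <= 6, excluded
Therefore res = [(0, 18), (2, 13)].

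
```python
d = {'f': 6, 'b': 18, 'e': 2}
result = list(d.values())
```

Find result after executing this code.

Step 1: d.values() returns the dictionary values in insertion order.
Therefore result = [6, 18, 2].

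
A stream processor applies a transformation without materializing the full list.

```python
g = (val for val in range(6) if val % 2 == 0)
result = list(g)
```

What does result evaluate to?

Step 1: Filter range(6) keeping only even values:
  val=0: even, included
  val=1: odd, excluded
  val=2: even, included
  val=3: odd, excluded
  val=4: even, included
  val=5: odd, excluded
Therefore result = [0, 2, 4].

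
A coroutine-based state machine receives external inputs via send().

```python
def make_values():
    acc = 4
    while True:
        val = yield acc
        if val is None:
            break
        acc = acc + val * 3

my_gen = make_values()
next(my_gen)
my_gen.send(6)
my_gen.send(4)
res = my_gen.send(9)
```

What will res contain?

Step 1: next() -> yield acc=4.
Step 2: send(6) -> val=6, acc = 4 + 6*3 = 22, yield 22.
Step 3: send(4) -> val=4, acc = 22 + 4*3 = 34, yield 34.
Step 4: send(9) -> val=9, acc = 34 + 9*3 = 61, yield 61.
Therefore res = 61.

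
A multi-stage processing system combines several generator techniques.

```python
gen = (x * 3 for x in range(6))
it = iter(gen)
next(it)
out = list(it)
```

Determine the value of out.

Step 1: Generator produces [0, 3, 6, 9, 12, 15].
Step 2: next(it) consumes first element (0).
Step 3: list(it) collects remaining: [3, 6, 9, 12, 15].
Therefore out = [3, 6, 9, 12, 15].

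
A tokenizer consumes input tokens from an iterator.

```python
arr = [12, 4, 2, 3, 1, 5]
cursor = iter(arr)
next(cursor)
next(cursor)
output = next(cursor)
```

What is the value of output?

Step 1: Create iterator over [12, 4, 2, 3, 1, 5].
Step 2: next() consumes 12.
Step 3: next() consumes 4.
Step 4: next() returns 2.
Therefore output = 2.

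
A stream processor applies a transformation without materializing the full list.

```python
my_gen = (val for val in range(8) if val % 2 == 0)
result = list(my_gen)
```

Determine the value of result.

Step 1: Filter range(8) keeping only even values:
  val=0: even, included
  val=1: odd, excluded
  val=2: even, included
  val=3: odd, excluded
  val=4: even, included
  val=5: odd, excluded
  val=6: even, included
  val=7: odd, excluded
Therefore result = [0, 2, 4, 6].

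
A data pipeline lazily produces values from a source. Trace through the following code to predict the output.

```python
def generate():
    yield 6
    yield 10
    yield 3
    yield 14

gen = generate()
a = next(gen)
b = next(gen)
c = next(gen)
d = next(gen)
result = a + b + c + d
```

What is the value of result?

Step 1: Create generator and consume all values:
  a = next(gen) = 6
  b = next(gen) = 10
  c = next(gen) = 3
  d = next(gen) = 14
Step 2: result = 6 + 10 + 3 + 14 = 33.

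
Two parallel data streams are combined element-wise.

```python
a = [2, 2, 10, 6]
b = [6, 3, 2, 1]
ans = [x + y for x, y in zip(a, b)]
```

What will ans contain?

Step 1: Add corresponding elements:
  2 + 6 = 8
  2 + 3 = 5
  10 + 2 = 12
  6 + 1 = 7
Therefore ans = [8, 5, 12, 7].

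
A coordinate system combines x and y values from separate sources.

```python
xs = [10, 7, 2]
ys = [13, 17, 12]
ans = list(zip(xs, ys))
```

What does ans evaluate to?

Step 1: zip pairs elements at same index:
  Index 0: (10, 13)
  Index 1: (7, 17)
  Index 2: (2, 12)
Therefore ans = [(10, 13), (7, 17), (2, 12)].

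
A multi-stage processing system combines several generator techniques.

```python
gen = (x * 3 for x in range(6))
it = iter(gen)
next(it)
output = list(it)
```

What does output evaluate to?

Step 1: Generator produces [0, 3, 6, 9, 12, 15].
Step 2: next(it) consumes first element (0).
Step 3: list(it) collects remaining: [3, 6, 9, 12, 15].
Therefore output = [3, 6, 9, 12, 15].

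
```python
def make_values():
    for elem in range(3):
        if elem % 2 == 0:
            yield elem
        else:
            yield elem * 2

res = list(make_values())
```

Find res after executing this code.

Step 1: For each elem in range(3), yield elem if even, else elem*2:
  elem=0 (even): yield 0
  elem=1 (odd): yield 1*2 = 2
  elem=2 (even): yield 2
Therefore res = [0, 2, 2].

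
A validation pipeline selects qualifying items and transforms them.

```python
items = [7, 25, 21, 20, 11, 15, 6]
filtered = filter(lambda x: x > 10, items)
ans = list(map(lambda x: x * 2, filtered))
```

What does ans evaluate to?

Step 1: Filter items for elements > 10:
  7: removed
  25: kept
  21: kept
  20: kept
  11: kept
  15: kept
  6: removed
Step 2: Map x * 2 on filtered [25, 21, 20, 11, 15]:
  25 -> 50
  21 -> 42
  20 -> 40
  11 -> 22
  15 -> 30
Therefore ans = [50, 42, 40, 22, 30].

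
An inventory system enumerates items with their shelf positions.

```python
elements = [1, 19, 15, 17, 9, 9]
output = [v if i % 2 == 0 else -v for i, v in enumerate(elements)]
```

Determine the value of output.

Step 1: For each (i, v), keep v if i is even, negate if odd:
  i=0 (even): keep 1
  i=1 (odd): negate to -19
  i=2 (even): keep 15
  i=3 (odd): negate to -17
  i=4 (even): keep 9
  i=5 (odd): negate to -9
Therefore output = [1, -19, 15, -17, 9, -9].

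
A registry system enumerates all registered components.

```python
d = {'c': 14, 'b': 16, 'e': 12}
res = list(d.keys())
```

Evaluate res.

Step 1: d.keys() returns the dictionary keys in insertion order.
Therefore res = ['c', 'b', 'e'].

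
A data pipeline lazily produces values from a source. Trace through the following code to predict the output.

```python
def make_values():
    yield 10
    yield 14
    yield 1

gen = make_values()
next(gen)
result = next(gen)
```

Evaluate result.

Step 1: make_values() creates a generator.
Step 2: next(gen) yields 10 (consumed and discarded).
Step 3: next(gen) yields 14, assigned to result.
Therefore result = 14.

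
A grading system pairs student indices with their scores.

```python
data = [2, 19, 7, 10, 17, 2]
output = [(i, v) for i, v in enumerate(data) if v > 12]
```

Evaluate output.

Step 1: Filter enumerate([2, 19, 7, 10, 17, 2]) keeping v > 12:
  (0, 2): 2 <= 12, excluded
  (1, 19): 19 > 12, included
  (2, 7): 7 <= 12, excluded
  (3, 10): 10 <= 12, excluded
  (4, 17): 17 > 12, included
  (5, 2): 2 <= 12, excluded
Therefore output = [(1, 19), (4, 17)].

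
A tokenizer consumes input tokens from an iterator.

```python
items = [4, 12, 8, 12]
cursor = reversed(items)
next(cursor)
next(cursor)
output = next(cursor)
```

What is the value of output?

Step 1: reversed([4, 12, 8, 12]) gives iterator: [12, 8, 12, 4].
Step 2: First next() = 12, second next() = 8.
Step 3: Third next() = 12.
Therefore output = 12.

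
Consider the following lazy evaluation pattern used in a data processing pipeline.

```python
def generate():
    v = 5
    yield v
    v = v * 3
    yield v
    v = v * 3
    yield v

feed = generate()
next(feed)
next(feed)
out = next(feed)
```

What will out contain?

Step 1: Trace through generator execution:
  Yield 1: v starts at 5, yield 5
  Yield 2: v = 5 * 3 = 15, yield 15
  Yield 3: v = 15 * 3 = 45, yield 45
Step 2: First next() gets 5, second next() gets the second value, third next() yields 45.
Therefore out = 45.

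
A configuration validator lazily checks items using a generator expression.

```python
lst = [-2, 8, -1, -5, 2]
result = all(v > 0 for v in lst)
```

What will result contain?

Step 1: Check v > 0 for each element in [-2, 8, -1, -5, 2]:
  -2 > 0: False
  8 > 0: True
  -1 > 0: False
  -5 > 0: False
  2 > 0: True
Step 2: all() returns False.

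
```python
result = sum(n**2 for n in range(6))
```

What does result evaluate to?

Step 1: Compute n**2 for each n in range(6):
  n=0: 0**2 = 0
  n=1: 1**2 = 1
  n=2: 2**2 = 4
  n=3: 3**2 = 9
  n=4: 4**2 = 16
  n=5: 5**2 = 25
Step 2: sum = 0 + 1 + 4 + 9 + 16 + 25 = 55.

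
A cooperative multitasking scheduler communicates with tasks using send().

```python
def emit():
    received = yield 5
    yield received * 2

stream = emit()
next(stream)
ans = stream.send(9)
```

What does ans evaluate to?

Step 1: next(stream) advances to first yield, producing 5.
Step 2: send(9) resumes, received = 9.
Step 3: yield received * 2 = 9 * 2 = 18.
Therefore ans = 18.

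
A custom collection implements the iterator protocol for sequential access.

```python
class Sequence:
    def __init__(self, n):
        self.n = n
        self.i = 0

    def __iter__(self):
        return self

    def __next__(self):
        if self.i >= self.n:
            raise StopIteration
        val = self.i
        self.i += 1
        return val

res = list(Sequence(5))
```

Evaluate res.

Step 1: Sequence(5) creates an iterator counting 0 to 4.
Step 2: list() consumes all values: [0, 1, 2, 3, 4].
Therefore res = [0, 1, 2, 3, 4].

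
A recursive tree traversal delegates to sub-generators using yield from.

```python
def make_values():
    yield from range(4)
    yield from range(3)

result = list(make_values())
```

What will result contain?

Step 1: Trace yields in order:
  yield 0
  yield 1
  yield 2
  yield 3
  yield 0
  yield 1
  yield 2
Therefore result = [0, 1, 2, 3, 0, 1, 2].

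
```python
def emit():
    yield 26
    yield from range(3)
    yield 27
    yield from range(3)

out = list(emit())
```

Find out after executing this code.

Step 1: Trace yields in order:
  yield 26
  yield 0
  yield 1
  yield 2
  yield 27
  yield 0
  yield 1
  yield 2
Therefore out = [26, 0, 1, 2, 27, 0, 1, 2].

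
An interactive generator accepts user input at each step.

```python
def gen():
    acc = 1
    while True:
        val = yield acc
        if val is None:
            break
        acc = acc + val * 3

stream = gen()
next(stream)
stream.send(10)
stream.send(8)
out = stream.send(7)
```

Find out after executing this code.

Step 1: next() -> yield acc=1.
Step 2: send(10) -> val=10, acc = 1 + 10*3 = 31, yield 31.
Step 3: send(8) -> val=8, acc = 31 + 8*3 = 55, yield 55.
Step 4: send(7) -> val=7, acc = 55 + 7*3 = 76, yield 76.
Therefore out = 76.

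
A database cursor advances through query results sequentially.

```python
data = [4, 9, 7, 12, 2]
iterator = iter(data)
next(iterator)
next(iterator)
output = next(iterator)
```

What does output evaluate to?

Step 1: Create iterator over [4, 9, 7, 12, 2].
Step 2: next() consumes 4.
Step 3: next() consumes 9.
Step 4: next() returns 7.
Therefore output = 7.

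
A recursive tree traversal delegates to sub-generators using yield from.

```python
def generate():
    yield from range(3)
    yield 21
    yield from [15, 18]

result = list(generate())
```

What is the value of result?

Step 1: Trace yields in order:
  yield 0
  yield 1
  yield 2
  yield 21
  yield 15
  yield 18
Therefore result = [0, 1, 2, 21, 15, 18].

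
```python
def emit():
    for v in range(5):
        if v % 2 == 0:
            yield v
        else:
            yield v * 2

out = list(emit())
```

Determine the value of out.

Step 1: For each v in range(5), yield v if even, else v*2:
  v=0 (even): yield 0
  v=1 (odd): yield 1*2 = 2
  v=2 (even): yield 2
  v=3 (odd): yield 3*2 = 6
  v=4 (even): yield 4
Therefore out = [0, 2, 2, 6, 4].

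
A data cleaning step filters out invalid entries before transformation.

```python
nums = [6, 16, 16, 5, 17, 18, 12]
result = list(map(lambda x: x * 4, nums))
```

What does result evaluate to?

Step 1: Apply lambda x: x * 4 to each element:
  6 -> 24
  16 -> 64
  16 -> 64
  5 -> 20
  17 -> 68
  18 -> 72
  12 -> 48
Therefore result = [24, 64, 64, 20, 68, 72, 48].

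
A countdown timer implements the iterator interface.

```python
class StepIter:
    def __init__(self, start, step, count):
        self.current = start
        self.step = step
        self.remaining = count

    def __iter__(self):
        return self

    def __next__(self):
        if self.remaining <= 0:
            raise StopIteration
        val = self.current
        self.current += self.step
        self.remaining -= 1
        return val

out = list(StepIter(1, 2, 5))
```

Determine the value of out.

Step 1: StepIter starts at 1, increments by 2, for 5 steps:
  Yield 1, then current += 2
  Yield 3, then current += 2
  Yield 5, then current += 2
  Yield 7, then current += 2
  Yield 9, then current += 2
Therefore out = [1, 3, 5, 7, 9].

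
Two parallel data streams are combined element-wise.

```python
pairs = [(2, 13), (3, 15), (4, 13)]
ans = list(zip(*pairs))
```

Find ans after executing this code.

Step 1: zip(*pairs) transposes: unzips [(2, 13), (3, 15), (4, 13)] into separate sequences.
Step 2: First elements: (2, 3, 4), second elements: (13, 15, 13).
Therefore ans = [(2, 3, 4), (13, 15, 13)].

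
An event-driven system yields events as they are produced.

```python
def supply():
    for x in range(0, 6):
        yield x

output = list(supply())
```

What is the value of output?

Step 1: The generator yields each value from range(0, 6).
Step 2: list() consumes all yields: [0, 1, 2, 3, 4, 5].
Therefore output = [0, 1, 2, 3, 4, 5].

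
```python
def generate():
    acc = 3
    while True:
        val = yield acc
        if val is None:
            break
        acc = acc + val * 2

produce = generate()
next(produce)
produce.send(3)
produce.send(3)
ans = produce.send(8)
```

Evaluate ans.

Step 1: next() -> yield acc=3.
Step 2: send(3) -> val=3, acc = 3 + 3*2 = 9, yield 9.
Step 3: send(3) -> val=3, acc = 9 + 3*2 = 15, yield 15.
Step 4: send(8) -> val=8, acc = 15 + 8*2 = 31, yield 31.
Therefore ans = 31.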